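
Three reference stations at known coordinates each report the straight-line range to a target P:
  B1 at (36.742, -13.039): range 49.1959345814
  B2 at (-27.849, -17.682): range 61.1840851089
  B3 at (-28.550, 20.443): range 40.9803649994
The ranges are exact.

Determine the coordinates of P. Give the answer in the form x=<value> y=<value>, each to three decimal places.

eq1: (x − 36.742)² + (y + 13.039)² = 49.1959345814²
eq2: (x + 27.849)² + (y + 17.682)² = 61.1840851089²
eq3: (x + 28.550)² + (y − 20.443)² = 40.9803649994²
eq1−eq3, eq1−eq2 (x²,y² cancel):
  -130.584·x + 66.964·y = 453.878328
  -129.182·x − 9.286·y = -1755.022451
det = -130.584·-9.286 − 66.964·-129.182 = 9863.146472
x = (453.878328·-9.286 − 66.964·-1755.022451) / 9863.146472 = 11.488079
y = (-130.584·-1755.022451 − 453.878328·-129.182) / 9863.146472 = 29.180421

x=11.488 y=29.180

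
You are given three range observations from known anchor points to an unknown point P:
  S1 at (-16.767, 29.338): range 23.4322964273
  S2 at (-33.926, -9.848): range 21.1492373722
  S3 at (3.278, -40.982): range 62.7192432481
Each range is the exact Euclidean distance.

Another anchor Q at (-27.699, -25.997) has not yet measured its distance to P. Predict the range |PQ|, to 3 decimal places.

37.366

eq1: (x + 16.767)² + (y − 29.338)² = 23.4322964273²
eq2: (x + 33.926)² + (y + 9.848)² = 21.1492373722²
eq3: (x − 3.278)² + (y + 40.982)² = 62.7192432481²
eq1−eq3, eq1−eq2 (x²,y² cancel):
  40.090·x − 140.640·y = -2836.211883
  -34.318·x − 78.372·y = 207.888321
det = 40.090·-78.372 − -140.640·-34.318 = -7968.417000
x = (-2836.211883·-78.372 − -140.640·207.888321) / -7968.417000 = -31.564238
y = (40.090·207.888321 − -2836.211883·-34.318) / -7968.417000 = 11.168953
|P − Q| = √((-31.564238 − -27.699)² + (11.168953 − -25.997)²) = 37.366404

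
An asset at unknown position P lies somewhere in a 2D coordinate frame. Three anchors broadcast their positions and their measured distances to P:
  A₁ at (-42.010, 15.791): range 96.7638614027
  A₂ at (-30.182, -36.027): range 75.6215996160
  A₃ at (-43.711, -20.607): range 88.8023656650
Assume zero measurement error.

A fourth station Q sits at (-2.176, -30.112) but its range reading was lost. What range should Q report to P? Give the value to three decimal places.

eq1: (x + 42.010)² + (y − 15.791)² = 96.7638614027²
eq2: (x + 30.182)² + (y + 36.027)² = 75.6215996160²
eq3: (x + 43.711)² + (y + 20.607)² = 88.8023656650²
eq2−eq3, eq2−eq1 (x²,y² cancel):
  -27.058·x + 30.840·y = -2040.831702
  -23.656·x + 103.636·y = -3839.320617
det = -27.058·103.636 − 30.840·-23.656 = -2074.631848
x = (-2040.831702·103.636 − 30.840·-3839.320617) / -2074.631848 = 44.874943
y = (-27.058·-3839.320617 − -2040.831702·-23.656) / -2074.631848 = -26.803031
|P − Q| = √((44.874943 − -2.176)² + (-26.803031 − -30.112)²) = 47.167155

47.167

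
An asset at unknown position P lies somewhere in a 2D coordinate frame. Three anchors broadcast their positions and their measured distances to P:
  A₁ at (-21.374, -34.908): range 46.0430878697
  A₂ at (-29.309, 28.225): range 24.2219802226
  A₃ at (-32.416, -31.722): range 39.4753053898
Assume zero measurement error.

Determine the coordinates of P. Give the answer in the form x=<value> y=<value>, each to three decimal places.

eq1: (x + 21.374)² + (y + 34.908)² = 46.0430878697²
eq2: (x + 29.309)² + (y − 28.225)² = 24.2219802226²
eq3: (x + 32.416)² + (y + 31.722)² = 39.4753053898²
eq3−eq1, eq3−eq2 (x²,y² cancel):
  22.084·x − 6.372·y = -943.332205
  6.214·x + 119.894·y = 570.181176
det = 22.084·119.894 − -6.372·6.214 = 2687.334704
x = (-943.332205·119.894 − -6.372·570.181176) / 2687.334704 = -40.734292
y = (22.084·570.181176 − -943.332205·6.214) / 2687.334704 = 6.866933

x=-40.734 y=6.867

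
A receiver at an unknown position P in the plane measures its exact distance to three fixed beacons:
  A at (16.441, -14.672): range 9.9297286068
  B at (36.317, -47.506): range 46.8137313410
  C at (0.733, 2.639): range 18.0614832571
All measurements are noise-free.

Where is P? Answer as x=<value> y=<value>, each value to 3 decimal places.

eq1: (x − 16.441)² + (y + 14.672)² = 9.9297286068²
eq2: (x − 36.317)² + (y + 47.506)² = 46.8137313410²
eq3: (x − 0.733)² + (y − 2.639)² = 18.0614832571²
eq3−eq1, eq3−eq2 (x²,y² cancel):
  31.416·x − 34.622·y = 705.690122
  71.168·x − 100.290·y = 1702.934650
det = 31.416·-100.290 − -34.622·71.168 = -686.732144
x = (705.690122·-100.290 − -34.622·1702.934650) / -686.732144 = 17.204173
y = (31.416·1702.934650 − 705.690122·71.168) / -686.732144 = -4.771643

x=17.204 y=-4.772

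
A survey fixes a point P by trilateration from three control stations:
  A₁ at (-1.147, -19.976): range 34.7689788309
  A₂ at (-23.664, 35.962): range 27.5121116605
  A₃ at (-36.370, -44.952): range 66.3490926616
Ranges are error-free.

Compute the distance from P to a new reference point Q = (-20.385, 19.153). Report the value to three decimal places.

14.568

eq1: (x + 1.147)² + (y + 19.976)² = 34.7689788309²
eq2: (x + 23.664)² + (y − 35.962)² = 27.5121116605²
eq3: (x + 36.370)² + (y + 44.952)² = 66.3490926616²
eq1−eq3, eq1−eq2 (x²,y² cancel):
  -70.446·x − 49.952·y = -250.217189
  -45.034·x + 111.876·y = 1904.859756
det = -70.446·111.876 − -49.952·-45.034 = -10130.755064
x = (-250.217189·111.876 − -49.952·1904.859756) / -10130.755064 = -6.629146
y = (-70.446·1904.859756 − -250.217189·-45.034) / -10130.755064 = 14.358064
|P − Q| = √((-6.629146 − -20.385)² + (14.358064 − 19.153)²) = 14.567598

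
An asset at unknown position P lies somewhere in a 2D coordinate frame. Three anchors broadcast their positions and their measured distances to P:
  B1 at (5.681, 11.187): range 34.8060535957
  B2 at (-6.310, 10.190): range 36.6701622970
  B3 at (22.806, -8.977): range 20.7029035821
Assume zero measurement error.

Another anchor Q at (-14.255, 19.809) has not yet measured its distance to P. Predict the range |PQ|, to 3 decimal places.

eq1: (x − 5.681)² + (y − 11.187)² = 34.8060535957²
eq2: (x + 6.310)² + (y − 10.190)² = 36.6701622970²
eq3: (x − 22.806)² + (y + 8.977)² = 20.7029035821²
eq2−eq1, eq2−eq3 (x²,y² cancel):
  23.982·x + 1.994·y = 147.009966
  58.232·x − 38.334·y = 1373.138551
det = 23.982·-38.334 − 1.994·58.232 = -1035.440596
x = (147.009966·-38.334 − 1.994·1373.138551) / -1035.440596 = 8.086913
y = (23.982·1373.138551 − 147.009966·58.232) / -1035.440596 = -23.535802
|P − Q| = √((8.086913 − -14.255)² + (-23.535802 − 19.809)²) = 48.764053

48.764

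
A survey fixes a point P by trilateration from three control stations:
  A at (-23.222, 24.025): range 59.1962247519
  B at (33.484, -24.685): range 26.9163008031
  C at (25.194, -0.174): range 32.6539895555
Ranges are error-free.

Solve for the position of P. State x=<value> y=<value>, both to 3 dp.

eq1: (x + 23.222)² + (y − 24.025)² = 59.1962247519²
eq2: (x − 33.484)² + (y + 24.685)² = 26.9163008031²
eq3: (x − 25.194)² + (y + 0.174)² = 32.6539895555²
eq2−eq3, eq2−eq1 (x²,y² cancel):
  -16.580·x + 49.022·y = -1437.555354
  -113.412·x + 97.420·y = -3393.771348
det = -16.580·97.420 − 49.022·-113.412 = 3944.459464
x = (-1437.555354·97.420 − 49.022·-3393.771348) / 3944.459464 = 6.673365
y = (-16.580·-3393.771348 − -1437.555354·-113.412) / 3944.459464 = -27.067663

x=6.673 y=-27.068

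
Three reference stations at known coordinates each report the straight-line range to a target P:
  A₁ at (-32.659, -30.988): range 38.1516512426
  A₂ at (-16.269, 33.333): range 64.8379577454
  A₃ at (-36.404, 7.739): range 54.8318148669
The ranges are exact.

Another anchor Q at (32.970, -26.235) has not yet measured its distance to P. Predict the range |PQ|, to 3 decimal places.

eq1: (x + 32.659)² + (y + 30.988)² = 38.1516512426²
eq2: (x + 16.269)² + (y − 33.333)² = 64.8379577454²
eq3: (x + 36.404)² + (y − 7.739)² = 54.8318148669²
eq1−eq2, eq1−eq3 (x²,y² cancel):
  32.780·x + 128.642·y = -3399.509447
  -7.490·x + 77.454·y = -2192.702517
det = 32.780·77.454 − 128.642·-7.490 = 3502.470700
x = (-3399.509447·77.454 − 128.642·-2192.702517) / 3502.470700 = 5.358512
y = (32.780·-2192.702517 − -3399.509447·-7.490) / 3502.470700 = -27.791557
|P − Q| = √((5.358512 − 32.970)² + (-27.791557 − -26.235)²) = 27.655327

27.655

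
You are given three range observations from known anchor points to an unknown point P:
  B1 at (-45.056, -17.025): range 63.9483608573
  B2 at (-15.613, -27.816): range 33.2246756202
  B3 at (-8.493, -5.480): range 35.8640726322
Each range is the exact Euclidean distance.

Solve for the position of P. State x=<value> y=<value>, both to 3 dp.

eq1: (x + 45.056)² + (y + 17.025)² = 63.9483608573²
eq2: (x + 15.613)² + (y + 27.816)² = 33.2246756202²
eq3: (x + 8.493)² + (y + 5.480)² = 35.8640726322²
eq3−eq2, eq3−eq1 (x²,y² cancel):
  -14.240·x − 44.672·y = 1097.686812
  -73.126·x − 23.090·y = -585.428839
det = -14.240·-23.090 − -44.672·-73.126 = -2937.883072
x = (1097.686812·-23.090 − -44.672·-585.428839) / -2937.883072 = 17.528902
y = (-14.240·-585.428839 − 1097.686812·-73.126) / -2937.883072 = -30.159795

x=17.529 y=-30.160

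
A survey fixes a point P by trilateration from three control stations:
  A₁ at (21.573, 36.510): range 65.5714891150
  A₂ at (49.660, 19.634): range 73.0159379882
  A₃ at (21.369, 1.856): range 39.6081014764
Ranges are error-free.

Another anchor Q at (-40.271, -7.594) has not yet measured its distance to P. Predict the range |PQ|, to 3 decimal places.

31.205

eq1: (x − 21.573)² + (y − 36.510)² = 65.5714891150²
eq2: (x − 49.660)² + (y − 19.634)² = 73.0159379882²
eq3: (x − 21.369)² + (y − 1.856)² = 39.6081014764²
eq1−eq2, eq1−eq3 (x²,y² cancel):
  56.174·x − 33.752·y = 21.528111
  -0.408·x − 69.308·y = 1392.522950
det = 56.174·-69.308 − -33.752·-0.408 = -3907.078408
x = (21.528111·-69.308 − -33.752·1392.522950) / -3907.078408 = -11.647671
y = (56.174·1392.522950 − 21.528111·-0.408) / -3907.078408 = -20.023240
|P − Q| = √((-11.647671 − -40.271)² + (-20.023240 − -7.594)²) = 31.205464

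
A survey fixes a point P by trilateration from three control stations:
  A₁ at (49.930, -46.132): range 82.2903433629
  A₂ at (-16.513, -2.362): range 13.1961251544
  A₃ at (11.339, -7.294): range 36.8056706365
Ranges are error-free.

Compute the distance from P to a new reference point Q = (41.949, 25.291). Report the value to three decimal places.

eq1: (x − 49.930)² + (y + 46.132)² = 82.2903433629²
eq2: (x + 16.513)² + (y + 2.362)² = 13.1961251544²
eq3: (x − 11.339)² + (y + 7.294)² = 36.8056706365²
eq2−eq3, eq2−eq1 (x²,y² cancel):
  55.704·x − 9.864·y = -1277.002528
  132.886·x − 87.540·y = -2254.654781
det = 55.704·-87.540 − -9.864·132.886 = -3565.540656
x = (-1277.002528·-87.540 − -9.864·-2254.654781) / -3565.540656 = -25.115093
y = (55.704·-2254.654781 − -1277.002528·132.886) / -3565.540656 = -12.369083
|P − Q| = √((-25.115093 − 41.949)² + (-12.369083 − 25.291)²) = 76.914722

76.915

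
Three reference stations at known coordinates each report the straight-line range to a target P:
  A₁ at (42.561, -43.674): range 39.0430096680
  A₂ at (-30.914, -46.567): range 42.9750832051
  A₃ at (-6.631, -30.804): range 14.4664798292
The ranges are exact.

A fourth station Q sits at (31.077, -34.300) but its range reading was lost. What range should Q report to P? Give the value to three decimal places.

24.898

eq1: (x − 42.561)² + (y + 43.674)² = 39.0430096680²
eq2: (x + 30.914)² + (y + 46.567)² = 42.9750832051²
eq3: (x + 6.631)² + (y + 30.804)² = 14.4664798292²
eq3−eq1, eq3−eq2 (x²,y² cancel):
  98.384·x − 25.740·y = 1410.922855
  -48.566·x − 31.526·y = 493.725570
det = 98.384·-31.526 − -25.740·-48.566 = -4351.742824
x = (1410.922855·-31.526 − -25.740·493.725570) / -4351.742824 = 7.301042
y = (98.384·493.725570 − 1410.922855·-48.566) / -4351.742824 = -26.908202
|P − Q| = √((7.301042 − 31.077)² + (-26.908202 − -34.300)²) = 24.898491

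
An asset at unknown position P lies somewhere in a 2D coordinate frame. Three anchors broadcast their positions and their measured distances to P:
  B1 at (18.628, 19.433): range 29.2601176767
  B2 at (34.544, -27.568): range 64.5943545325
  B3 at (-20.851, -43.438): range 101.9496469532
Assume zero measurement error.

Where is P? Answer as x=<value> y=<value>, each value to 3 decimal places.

eq1: (x − 18.628)² + (y − 19.433)² = 29.2601176767²
eq2: (x − 34.544)² + (y + 27.568)² = 64.5943545325²
eq3: (x + 20.851)² + (y + 43.438)² = 101.9496469532²
eq1−eq3, eq1−eq2 (x²,y² cancel):
  -78.958·x − 125.742·y = -7940.595855
  31.832·x − 94.002·y = -2087.637464
det = -78.958·-94.002 − -125.742·31.832 = 11424.829260
x = (-7940.595855·-94.002 − -125.742·-2087.637464) / 11424.829260 = 42.357585
y = (-78.958·-2087.637464 − -7940.595855·31.832) / 11424.829260 = 36.552032

x=42.358 y=36.552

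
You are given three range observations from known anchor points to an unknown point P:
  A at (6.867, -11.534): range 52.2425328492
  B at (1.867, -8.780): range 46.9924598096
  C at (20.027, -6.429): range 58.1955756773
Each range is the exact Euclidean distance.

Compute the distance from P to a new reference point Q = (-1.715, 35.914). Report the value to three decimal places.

25.495

eq1: (x − 6.867)² + (y + 11.534)² = 52.2425328492²
eq2: (x − 1.867)² + (y + 8.780)² = 46.9924598096²
eq3: (x − 20.027)² + (y + 6.429)² = 58.1955756773²
eq1−eq3, eq1−eq2 (x²,y² cancel):
  26.320·x + 10.210·y = -395.218865
  -10.000·x + 5.508·y = 421.376204
det = 26.320·5.508 − 10.210·-10.000 = 247.070560
x = (-395.218865·5.508 − 10.210·421.376204) / 247.070560 = -26.223750
y = (26.320·421.376204 − -395.218865·-10.000) / 247.070560 = 28.892285
|P − Q| = √((-26.223750 − -1.715)² + (28.892285 − 35.914)²) = 25.494770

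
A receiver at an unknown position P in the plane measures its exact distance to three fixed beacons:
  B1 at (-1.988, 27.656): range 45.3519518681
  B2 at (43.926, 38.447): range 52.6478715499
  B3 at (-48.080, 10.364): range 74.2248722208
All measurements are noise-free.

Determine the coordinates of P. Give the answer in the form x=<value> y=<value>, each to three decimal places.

x=23.299 y=-9.992

eq1: (x + 1.988)² + (y − 27.656)² = 45.3519518681²
eq2: (x − 43.926)² + (y − 38.447)² = 52.6478715499²
eq3: (x + 48.080)² + (y − 10.364)² = 74.2248722208²
eq2−eq1, eq2−eq3 (x²,y² cancel):
  -91.828·x − 21.582·y = -1923.859965
  -184.012·x − 56.166·y = -3726.099666
det = -91.828·-56.166 − -21.582·-184.012 = 1186.264464
x = (-1923.859965·-56.166 − -21.582·-3726.099666) / 1186.264464 = 23.299051
y = (-91.828·-3726.099666 − -1923.859965·-184.012) / 1186.264464 = -9.991903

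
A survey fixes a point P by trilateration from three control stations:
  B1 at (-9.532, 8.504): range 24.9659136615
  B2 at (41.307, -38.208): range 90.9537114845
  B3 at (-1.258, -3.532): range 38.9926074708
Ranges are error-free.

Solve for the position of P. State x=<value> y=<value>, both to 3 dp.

eq1: (x + 9.532)² + (y − 8.504)² = 24.9659136615²
eq2: (x − 41.307)² + (y + 38.208)² = 90.9537114845²
eq3: (x + 1.258)² + (y + 3.532)² = 38.9926074708²
eq2−eq3, eq2−eq1 (x²,y² cancel):
  -85.130·x + 69.352·y = 3600.092270
  -101.678·x + 93.424·y = 4646.338315
det = -85.130·93.424 − 69.352·-101.678 = -901.612464
x = (3600.092270·93.424 − 69.352·4646.338315) / -901.612464 = -15.641050
y = (-85.130·4646.338315 − 3600.092270·-101.678) / -901.612464 = 32.710948

x=-15.641 y=32.711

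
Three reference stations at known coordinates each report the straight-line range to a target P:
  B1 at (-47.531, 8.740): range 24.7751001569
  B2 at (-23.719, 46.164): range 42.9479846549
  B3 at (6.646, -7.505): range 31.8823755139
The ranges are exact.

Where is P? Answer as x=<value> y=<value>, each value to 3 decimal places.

eq1: (x + 47.531)² + (y − 8.740)² = 24.7751001569²
eq2: (x + 23.719)² + (y − 46.164)² = 42.9479846549²
eq3: (x − 6.646)² + (y + 7.505)² = 31.8823755139²
eq3−eq2, eq3−eq1 (x²,y² cancel):
  -60.730·x + 107.338·y = 1765.167998
  -108.354·x + 32.490·y = 2637.769501
det = -60.730·32.490 − 107.338·-108.354 = 9657.383952
x = (1765.167998·32.490 − 107.338·2637.769501) / 9657.383952 = -23.379271
y = (-60.730·2637.769501 − 1765.167998·-108.354) / 9657.383952 = 3.217359

x=-23.379 y=3.217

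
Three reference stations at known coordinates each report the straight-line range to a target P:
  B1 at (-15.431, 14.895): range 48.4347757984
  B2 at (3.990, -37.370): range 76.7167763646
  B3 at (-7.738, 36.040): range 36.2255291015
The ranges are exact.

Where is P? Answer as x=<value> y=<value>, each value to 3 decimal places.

x=28.481 y=35.333

eq1: (x + 15.431)² + (y − 14.895)² = 48.4347757984²
eq2: (x − 3.990)² + (y + 37.370)² = 76.7167763646²
eq3: (x + 7.738)² + (y − 36.040)² = 36.2255291015²
eq3−eq1, eq3−eq2 (x²,y² cancel):
  -15.386·x − 42.290·y = -1932.420006
  23.456·x − 146.820·y = -4519.496061
det = -15.386·-146.820 − -42.290·23.456 = 3250.926760
x = (-1932.420006·-146.820 − -42.290·-4519.496061) / 3250.926760 = 28.480622
y = (-15.386·-4519.496061 − -1932.420006·23.456) / 3250.926760 = 35.332635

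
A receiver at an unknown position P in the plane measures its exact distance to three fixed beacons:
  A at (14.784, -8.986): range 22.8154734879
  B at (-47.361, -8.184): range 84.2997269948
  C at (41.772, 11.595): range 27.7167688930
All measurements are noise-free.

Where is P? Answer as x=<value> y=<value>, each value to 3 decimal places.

x=36.609 y=-15.637

eq1: (x − 14.784)² + (y + 8.986)² = 22.8154734879²
eq2: (x + 47.361)² + (y + 8.184)² = 84.2997269948²
eq3: (x − 41.772)² + (y − 11.595)² = 27.7167688930²
eq1−eq3, eq1−eq2 (x²,y² cancel):
  53.976·x + 41.162·y = 1332.355710
  -124.290·x + 1.604·y = -4575.170816
det = 53.976·1.604 − 41.162·-124.290 = 5202.602484
x = (1332.355710·1.604 − 41.162·-4575.170816) / 5202.602484 = 36.608655
y = (53.976·-4575.170816 − 1332.355710·-124.290) / 5202.602484 = -15.636584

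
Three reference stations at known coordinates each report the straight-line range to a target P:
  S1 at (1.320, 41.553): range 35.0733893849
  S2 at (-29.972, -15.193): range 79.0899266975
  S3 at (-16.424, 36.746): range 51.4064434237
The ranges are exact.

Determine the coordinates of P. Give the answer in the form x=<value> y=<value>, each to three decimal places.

x=34.599 y=30.478

eq1: (x − 1.320)² + (y − 41.553)² = 35.0733893849²
eq2: (x + 29.972)² + (y + 15.193)² = 79.0899266975²
eq3: (x + 16.424)² + (y − 36.746)² = 51.4064434237²
eq3−eq2, eq3−eq1 (x²,y² cancel):
  -27.096·x − 103.878·y = -4103.462339
  35.488·x + 9.614·y = 1520.857700
det = -27.096·9.614 − -103.878·35.488 = 3425.921520
x = (-4103.462339·9.614 − -103.878·1520.857700) / 3425.921520 = 34.598857
y = (-27.096·1520.857700 − -4103.462339·35.488) / 3425.921520 = 30.477788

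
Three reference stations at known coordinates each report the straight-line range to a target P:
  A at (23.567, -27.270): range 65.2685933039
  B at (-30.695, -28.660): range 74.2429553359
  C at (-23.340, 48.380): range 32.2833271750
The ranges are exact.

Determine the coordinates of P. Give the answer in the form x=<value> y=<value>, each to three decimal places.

eq1: (x − 23.567)² + (y + 27.270)² = 65.2685933039²
eq2: (x + 30.695)² + (y + 28.660)² = 74.2429553359²
eq3: (x + 23.340)² + (y − 48.380)² = 32.2833271750²
eq3−eq2, eq3−eq1 (x²,y² cancel):
  -14.710·x − 154.080·y = -5591.604579
  93.814·x − 151.300·y = -4804.099669
det = -14.710·-151.300 − -154.080·93.814 = 16680.484120
x = (-5591.604579·-151.300 − -154.080·-4804.099669) / 16680.484120 = 6.342388
y = (-14.710·-4804.099669 − -5591.604579·93.814) / 16680.484120 = 35.684762

x=6.342 y=35.685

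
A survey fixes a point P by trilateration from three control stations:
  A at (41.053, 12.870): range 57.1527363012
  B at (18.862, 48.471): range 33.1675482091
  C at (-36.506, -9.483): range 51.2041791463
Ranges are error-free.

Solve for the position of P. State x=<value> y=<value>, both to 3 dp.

x=-11.546 y=35.226

eq1: (x − 41.053)² + (y − 12.870)² = 57.1527363012²
eq2: (x − 18.862)² + (y − 48.471)² = 33.1675482091²
eq3: (x + 36.506)² + (y + 9.483)² = 51.2041791463²
eq1−eq3, eq1−eq2 (x²,y² cancel):
  -155.118·x − 44.706·y = 216.196921
  -44.382·x + 71.202·y = 3020.576189
det = -155.118·71.202 − -44.706·-44.382 = -13028.853528
x = (216.196921·71.202 − -44.706·3020.576189) / -13028.853528 = -11.546030
y = (-155.118·3020.576189 − 216.196921·-44.382) / -13028.853528 = 35.225700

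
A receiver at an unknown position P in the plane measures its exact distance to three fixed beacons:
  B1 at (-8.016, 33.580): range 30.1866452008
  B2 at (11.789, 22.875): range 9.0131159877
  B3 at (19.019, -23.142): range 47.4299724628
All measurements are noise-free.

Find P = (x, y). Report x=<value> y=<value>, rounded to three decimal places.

eq1: (x + 8.016)² + (y − 33.580)² = 30.1866452008²
eq2: (x − 11.789)² + (y − 22.875)² = 9.0131159877²
eq3: (x − 19.019)² + (y + 23.142)² = 47.4299724628²
eq2−eq1, eq2−eq3 (x²,y² cancel):
  -39.610·x + 21.410·y = -300.370779
  14.460·x − 92.034·y = -1933.337649
det = -39.610·-92.034 − 21.410·14.460 = 3335.878140
x = (-300.370779·-92.034 − 21.410·-1933.337649) / 3335.878140 = 20.695325
y = (-39.610·-1933.337649 − -300.370779·14.460) / 3335.878140 = 24.258340

x=20.695 y=24.258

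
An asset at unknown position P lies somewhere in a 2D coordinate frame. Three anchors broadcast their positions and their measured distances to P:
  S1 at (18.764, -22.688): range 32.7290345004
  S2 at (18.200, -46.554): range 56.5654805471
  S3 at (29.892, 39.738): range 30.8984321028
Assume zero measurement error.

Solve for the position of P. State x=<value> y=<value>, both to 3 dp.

eq1: (x − 18.764)² + (y + 22.688)² = 32.7290345004²
eq2: (x − 18.200)² + (y + 46.554)² = 56.5654805471²
eq3: (x − 29.892)² + (y − 39.738)² = 30.8984321028²
eq2−eq3, eq2−eq1 (x²,y² cancel):
  23.384·x + 172.584·y = 2219.065875
  1.128·x + 47.732·y = 496.782014
det = 23.384·47.732 − 172.584·1.128 = 921.490336
x = (2219.065875·47.732 − 172.584·496.782014) / 921.490336 = 21.903458
y = (23.384·496.782014 − 2219.065875·1.128) / 921.490336 = 9.890114

x=21.903 y=9.890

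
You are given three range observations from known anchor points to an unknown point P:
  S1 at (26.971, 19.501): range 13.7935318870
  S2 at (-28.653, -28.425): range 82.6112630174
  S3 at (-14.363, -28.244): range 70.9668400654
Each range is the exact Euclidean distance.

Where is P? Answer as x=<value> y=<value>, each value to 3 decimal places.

x=40.493 y=16.779

eq1: (x − 26.971)² + (y − 19.501)² = 13.7935318870²
eq2: (x + 28.653)² + (y + 28.425)² = 82.6112630174²
eq3: (x + 14.363)² + (y + 28.244)² = 70.9668400654²
eq3−eq2, eq3−eq1 (x²,y² cancel):
  -28.580·x − 0.362·y = -1163.372659
  82.668·x + 95.490·y = 4949.735404
det = -28.580·95.490 − -0.362·82.668 = -2699.178384
x = (-1163.372659·95.490 − -0.362·4949.735404) / -2699.178384 = 40.493304
y = (-28.580·4949.735404 − -1163.372659·82.668) / -2699.178384 = 16.779086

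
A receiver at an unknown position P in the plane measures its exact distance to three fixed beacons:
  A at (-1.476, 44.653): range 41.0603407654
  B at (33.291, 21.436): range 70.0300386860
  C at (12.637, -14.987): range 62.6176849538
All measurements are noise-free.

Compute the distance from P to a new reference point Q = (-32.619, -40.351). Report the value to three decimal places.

eq1: (x + 1.476)² + (y − 44.653)² = 41.0603407654²
eq2: (x − 33.291)² + (y − 21.436)² = 70.0300386860²
eq3: (x − 12.637)² + (y + 14.987)² = 62.6176849538²
eq1−eq2, eq1−eq3 (x²,y² cancel):
  69.534·x − 46.434·y = -3646.530943
  28.226·x − 119.280·y = -3846.787932
det = 69.534·-119.280 − -46.434·28.226 = -6983.369436
x = (-3646.530943·-119.280 − -46.434·-3846.787932) / -6983.369436 = -36.706702
y = (69.534·-3846.787932 − -3646.530943·28.226) / -6983.369436 = 23.563922
|P − Q| = √((-36.706702 − -32.619)² + (23.563922 − -40.351)²) = 64.045503

64.046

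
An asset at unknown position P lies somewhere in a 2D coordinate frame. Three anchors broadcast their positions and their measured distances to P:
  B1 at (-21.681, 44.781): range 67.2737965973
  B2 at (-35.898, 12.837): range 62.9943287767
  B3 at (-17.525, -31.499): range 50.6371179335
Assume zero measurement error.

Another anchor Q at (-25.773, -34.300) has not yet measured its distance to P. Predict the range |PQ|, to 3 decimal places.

59.113

eq1: (x + 21.681)² + (y − 44.781)² = 67.2737965973²
eq2: (x + 35.898)² + (y − 12.837)² = 62.9943287767²
eq3: (x + 17.525)² + (y + 31.499)² = 50.6371179335²
eq3−eq1, eq3−eq2 (x²,y² cancel):
  -8.312·x + 152.560·y = -785.554900
  -36.746·x + 88.672·y = -1250.025398
det = -8.312·88.672 − 152.560·-36.746 = 4868.928096
x = (-785.554900·88.672 − 152.560·-1250.025398) / 4868.928096 = 24.861150
y = (-8.312·-1250.025398 − -785.554900·-36.746) / 4868.928096 = -3.794632
|P − Q| = √((24.861150 − -25.773)² + (-3.794632 − -34.300)²) = 59.113405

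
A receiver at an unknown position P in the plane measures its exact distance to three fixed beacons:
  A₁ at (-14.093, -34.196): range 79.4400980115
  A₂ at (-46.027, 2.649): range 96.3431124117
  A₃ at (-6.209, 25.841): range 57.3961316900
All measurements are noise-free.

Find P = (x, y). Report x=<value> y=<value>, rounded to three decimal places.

eq1: (x + 14.093)² + (y + 34.196)² = 79.4400980115²
eq2: (x + 46.027)² + (y − 2.649)² = 96.3431124117²
eq3: (x + 6.209)² + (y − 25.841)² = 57.3961316900²
eq2−eq1, eq2−eq3 (x²,y² cancel):
  63.868·x − 73.690·y = 2213.743272
  79.636·x + 46.384·y = 4568.486408
det = 63.868·46.384 − -73.690·79.636 = 8830.830152
x = (2213.743272·46.384 − -73.690·4568.486408) / 8830.830152 = 49.750026
y = (63.868·4568.486408 − 2213.743272·79.636) / 8830.830152 = 13.077641

x=49.750 y=13.078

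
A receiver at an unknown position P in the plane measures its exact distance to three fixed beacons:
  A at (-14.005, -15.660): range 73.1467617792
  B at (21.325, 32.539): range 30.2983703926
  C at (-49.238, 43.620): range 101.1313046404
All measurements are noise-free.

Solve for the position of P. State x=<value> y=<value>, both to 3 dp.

x=49.320 y=20.951

eq1: (x + 14.005)² + (y + 15.660)² = 73.1467617792²
eq2: (x − 21.325)² + (y − 32.539)² = 30.2983703926²
eq3: (x + 49.238)² + (y − 43.620)² = 101.1313046404²
eq3−eq2, eq3−eq1 (x²,y² cancel):
  141.126·x − 22.162·y = 6496.006632
  70.466·x − 118.560·y = 991.382600
det = 141.126·-118.560 − -22.162·70.466 = -15170.231068
x = (6496.006632·-118.560 − -22.162·991.382600) / -15170.231068 = 49.319982
y = (141.126·991.382600 − 6496.006632·70.466) / -15170.231068 = 20.951411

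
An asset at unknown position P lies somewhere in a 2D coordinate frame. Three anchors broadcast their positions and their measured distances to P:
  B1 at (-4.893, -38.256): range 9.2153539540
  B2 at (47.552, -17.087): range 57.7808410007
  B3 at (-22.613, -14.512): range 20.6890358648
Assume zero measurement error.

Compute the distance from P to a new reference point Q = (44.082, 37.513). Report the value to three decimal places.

eq1: (x + 4.893)² + (y + 38.256)² = 9.2153539540²
eq2: (x − 47.552)² + (y + 17.087)² = 57.7808410007²
eq3: (x + 22.613)² + (y + 14.512)² = 20.6890358648²
eq2−eq1, eq2−eq3 (x²,y² cancel):
  -104.890·x − 42.338·y = 2188.007550
  -140.330·x + 5.150·y = 1079.377022
det = -104.890·5.150 − -42.338·-140.330 = -6481.475040
x = (2188.007550·5.150 − -42.338·1079.377022) / -6481.475040 = -8.789188
y = (-104.890·1079.377022 − 2188.007550·-140.330) / -6481.475040 = -29.904804
|P − Q| = √((-8.789188 − 44.082)² + (-29.904804 − 37.513)²) = 85.676852

85.677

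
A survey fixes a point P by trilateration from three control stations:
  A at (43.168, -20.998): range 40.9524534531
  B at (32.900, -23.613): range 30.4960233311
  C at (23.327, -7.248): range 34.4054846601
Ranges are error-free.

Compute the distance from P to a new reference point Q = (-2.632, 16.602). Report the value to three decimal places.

53.728

eq1: (x − 43.168)² + (y + 20.998)² = 40.9524534531²
eq2: (x − 32.900)² + (y + 23.613)² = 30.4960233311²
eq3: (x − 23.327)² + (y + 7.248)² = 34.4054846601²
eq3−eq2, eq3−eq1 (x²,y² cancel):
  19.146·x − 32.730·y = 1297.031272
  39.682·x − 27.500·y = 1214.343726
det = 19.146·-27.500 − -32.730·39.682 = 772.276860
x = (1297.031272·-27.500 − -32.730·1214.343726) / 772.276860 = 5.279337
y = (19.146·1214.343726 − 1297.031272·39.682) / 772.276860 = -36.539966
|P − Q| = √((5.279337 − -2.632)² + (-36.539966 − 16.602)²) = 53.727626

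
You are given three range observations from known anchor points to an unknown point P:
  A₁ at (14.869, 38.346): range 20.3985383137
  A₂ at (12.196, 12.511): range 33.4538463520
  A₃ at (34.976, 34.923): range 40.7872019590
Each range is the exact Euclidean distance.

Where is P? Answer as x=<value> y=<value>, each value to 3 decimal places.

eq1: (x − 14.869)² + (y − 38.346)² = 20.3985383137²
eq2: (x − 12.196)² + (y − 12.511)² = 33.4538463520²
eq3: (x − 34.976)² + (y − 34.923)² = 40.7872019590²
eq2−eq1, eq2−eq3 (x²,y² cancel):
  5.346·x + 51.670·y = 2089.294810
  45.560·x + 44.824·y = 1593.232960
det = 5.346·44.824 − 51.670·45.560 = -2114.456096
x = (2089.294810·44.824 − 51.670·1593.232960) / -2114.456096 = -5.357502
y = (5.346·1593.232960 − 2089.294810·45.560) / -2114.456096 = 40.989666

x=-5.358 y=40.990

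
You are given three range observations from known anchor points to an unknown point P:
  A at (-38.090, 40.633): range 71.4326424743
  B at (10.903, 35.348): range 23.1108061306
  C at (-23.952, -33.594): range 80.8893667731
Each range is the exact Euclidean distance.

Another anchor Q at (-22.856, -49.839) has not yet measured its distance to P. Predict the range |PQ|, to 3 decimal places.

eq1: (x + 38.090)² + (y − 40.633)² = 71.4326424743²
eq2: (x − 10.903)² + (y − 35.348)² = 23.1108061306²
eq3: (x + 23.952)² + (y + 33.594)² = 80.8893667731²
eq3−eq2, eq3−eq1 (x²,y² cancel):
  69.710·x + 137.884·y = 5675.081670
  -28.276·x + 148.454·y = 2840.100895
det = 69.710·148.454 − 137.884·-28.276 = 14247.536324
x = (5675.081670·148.454 − 137.884·2840.100895) / 14247.536324 = 31.646461
y = (69.710·2840.100895 − 5675.081670·-28.276) / 14247.536324 = 25.158879
|P − Q| = √((31.646461 − -22.856)² + (25.158879 − -49.839)²) = 92.710302

92.710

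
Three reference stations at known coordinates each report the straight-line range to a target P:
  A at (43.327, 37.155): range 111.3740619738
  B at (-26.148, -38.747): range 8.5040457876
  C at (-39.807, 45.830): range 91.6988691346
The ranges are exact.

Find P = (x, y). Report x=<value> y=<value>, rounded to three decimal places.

x=-31.346 y=-45.478

eq1: (x − 43.327)² + (y − 37.155)² = 111.3740619738²
eq2: (x + 26.148)² + (y + 38.747)² = 8.5040457876²
eq3: (x + 39.807)² + (y − 45.830)² = 91.6988691346²
eq2−eq1, eq2−eq3 (x²,y² cancel):
  138.950·x + 151.804·y = -11259.187845
  -27.318·x + 169.154·y = -6836.425570
det = 138.950·169.154 − 151.804·-27.318 = 27650.929972
x = (-11259.187845·169.154 − 151.804·-6836.425570) / 27650.929972 = -31.345778
y = (138.950·-6836.425570 − -11259.187845·-27.318) / 27650.929972 = -45.477668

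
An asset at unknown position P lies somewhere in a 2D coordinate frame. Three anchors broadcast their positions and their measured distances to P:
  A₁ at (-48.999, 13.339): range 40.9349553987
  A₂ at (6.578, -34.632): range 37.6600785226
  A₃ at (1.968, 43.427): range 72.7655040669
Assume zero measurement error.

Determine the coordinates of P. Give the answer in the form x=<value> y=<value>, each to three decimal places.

x=-29.041 y=-22.401

eq1: (x + 48.999)² + (y − 13.339)² = 40.9349553987²
eq2: (x − 6.578)² + (y + 34.632)² = 37.6600785226²
eq3: (x − 1.968)² + (y − 43.427)² = 72.7655040669²
eq1−eq3, eq1−eq2 (x²,y² cancel):
  101.934·x + 60.176·y = -4308.201578
  111.154·x − 95.942·y = -1078.796355
det = 101.934·-95.942 − 60.176·111.154 = -16468.554932
x = (-4308.201578·-95.942 − 60.176·-1078.796355) / -16468.554932 = -29.040503
y = (101.934·-1078.796355 − -4308.201578·111.154) / -16468.554932 = -22.400740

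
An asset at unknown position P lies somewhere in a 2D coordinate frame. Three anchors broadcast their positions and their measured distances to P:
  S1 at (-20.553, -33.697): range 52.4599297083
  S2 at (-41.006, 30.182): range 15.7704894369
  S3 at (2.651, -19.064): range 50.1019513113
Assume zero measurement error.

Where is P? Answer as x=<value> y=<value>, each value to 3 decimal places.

x=-31.482 y=17.612

eq1: (x + 20.553)² + (y + 33.697)² = 52.4599297083²
eq2: (x + 41.006)² + (y − 30.182)² = 15.7704894369²
eq3: (x − 2.651)² + (y + 19.064)² = 50.1019513113²
eq1−eq2, eq1−eq3 (x²,y² cancel):
  -40.906·x + 127.758·y = 3537.867430
  46.408·x + 29.266·y = -945.611021
det = -40.906·29.266 − 127.758·46.408 = -7126.148260
x = (3537.867430·29.266 − 127.758·-945.611021) / -7126.148260 = -31.482449
y = (-40.906·-945.611021 − 3537.867430·46.408) / -7126.148260 = 17.611784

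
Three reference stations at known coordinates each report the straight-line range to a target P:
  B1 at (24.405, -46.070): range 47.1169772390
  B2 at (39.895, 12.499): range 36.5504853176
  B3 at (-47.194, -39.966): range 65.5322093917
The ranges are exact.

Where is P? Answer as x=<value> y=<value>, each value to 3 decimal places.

eq1: (x − 24.405)² + (y + 46.070)² = 47.1169772390²
eq2: (x − 39.895)² + (y − 12.499)² = 36.5504853176²
eq3: (x + 47.194)² + (y + 39.966)² = 65.5322093917²
eq2−eq1, eq2−eq3 (x²,y² cancel):
  -30.980·x − 117.138·y = 86.141332
  -174.178·x − 104.930·y = -881.813725
det = -30.980·-104.930 − -117.138·-174.178 = -17152.131164
x = (86.141332·-104.930 − -117.138·-881.813725) / -17152.131164 = 6.549198
y = (-30.980·-881.813725 − 86.141332·-174.178) / -17152.131164 = -2.467478

x=6.549 y=-2.467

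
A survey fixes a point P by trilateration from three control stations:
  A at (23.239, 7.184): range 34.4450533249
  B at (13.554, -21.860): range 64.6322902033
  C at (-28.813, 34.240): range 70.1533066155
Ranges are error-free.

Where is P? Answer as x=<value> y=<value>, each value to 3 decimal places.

x=41.304 y=36.512

eq1: (x − 23.239)² + (y − 7.184)² = 34.4450533249²
eq2: (x − 13.554)² + (y + 21.860)² = 64.6322902033²
eq3: (x + 28.813)² + (y − 34.240)² = 70.1533066155²
eq1−eq3, eq1−eq2 (x²,y² cancel):
  -104.104·x + 54.112·y = -2324.119139
  -19.370·x − 58.088·y = -2920.961699
det = -104.104·-58.088 − 54.112·-19.370 = 7095.342592
x = (-2324.119139·-58.088 − 54.112·-2920.961699) / 7095.342592 = 41.303504
y = (-104.104·-2920.961699 − -2324.119139·-19.370) / 7095.342592 = 36.512065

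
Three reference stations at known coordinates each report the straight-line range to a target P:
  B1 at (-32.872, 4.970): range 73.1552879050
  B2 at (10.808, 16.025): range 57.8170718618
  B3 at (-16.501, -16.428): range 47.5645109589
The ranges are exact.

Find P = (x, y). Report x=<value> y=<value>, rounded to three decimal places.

x=24.765 y=-40.082

eq1: (x + 32.872)² + (y − 4.970)² = 73.1552879050²
eq2: (x − 10.808)² + (y − 16.025)² = 57.8170718618²
eq3: (x + 16.501)² + (y + 16.428)² = 47.5645109589²
eq2−eq3, eq2−eq1 (x²,y² cancel):
  -54.618·x − 64.906·y = 1248.979792
  -87.360·x − 22.110·y = -1277.226555
det = -54.618·-22.110 − -64.906·-87.360 = -4462.584180
x = (1248.979792·-22.110 − -64.906·-1277.226555) / -4462.584180 = 24.764712
y = (-54.618·-1277.226555 − 1248.979792·-87.360) / -4462.584180 = -40.082254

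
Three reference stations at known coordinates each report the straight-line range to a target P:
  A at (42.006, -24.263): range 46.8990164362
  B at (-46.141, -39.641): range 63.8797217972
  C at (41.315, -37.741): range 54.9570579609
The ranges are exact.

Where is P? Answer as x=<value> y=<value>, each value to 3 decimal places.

x=2.777 y=1.440

eq1: (x − 42.006)² + (y + 24.263)² = 46.8990164362²
eq2: (x + 46.141)² + (y + 39.641)² = 63.8797217972²
eq3: (x − 41.315)² + (y + 37.741)² = 54.9570579609²
eq3−eq2, eq3−eq1 (x²,y² cancel):
  -174.912·x − 3.800·y = -491.252181
  1.382·x + 26.956·y = 42.645376
det = -174.912·26.956 − -3.800·1.382 = -4709.676272
x = (-491.252181·26.956 − -3.800·42.645376) / -4709.676272 = 2.777291
y = (-174.912·42.645376 − -491.252181·1.382) / -4709.676272 = 1.439648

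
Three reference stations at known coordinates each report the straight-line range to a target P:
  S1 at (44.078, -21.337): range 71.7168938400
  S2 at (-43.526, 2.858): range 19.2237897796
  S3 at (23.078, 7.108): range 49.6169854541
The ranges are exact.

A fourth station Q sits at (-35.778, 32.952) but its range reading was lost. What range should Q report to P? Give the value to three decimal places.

37.917

eq1: (x − 44.078)² + (y + 21.337)² = 71.7168938400²
eq2: (x + 43.526)² + (y − 2.858)² = 19.2237897796²
eq3: (x − 23.078)² + (y − 7.108)² = 49.6169854541²
eq3−eq2, eq3−eq1 (x²,y² cancel):
  -133.208·x − 8.500·y = 3411.854244
  42.000·x − 56.890·y = -866.447712
det = -133.208·-56.890 − -8.500·42.000 = 7935.203120
x = (3411.854244·-56.890 − -8.500·-866.447712) / 7935.203120 = -25.388788
y = (-133.208·-866.447712 − 3411.854244·42.000) / 7935.203120 = -3.513472
|P − Q| = √((-25.388788 − -35.778)² + (-3.513472 − 32.952)²) = 37.916571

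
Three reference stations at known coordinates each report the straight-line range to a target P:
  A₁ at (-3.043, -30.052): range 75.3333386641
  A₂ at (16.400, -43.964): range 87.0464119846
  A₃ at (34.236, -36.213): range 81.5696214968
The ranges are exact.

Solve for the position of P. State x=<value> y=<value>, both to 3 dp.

eq1: (x + 3.043)² + (y + 30.052)² = 75.3333386641²
eq2: (x − 16.400)² + (y + 43.964)² = 87.0464119846²
eq3: (x − 34.236)² + (y + 36.213)² = 81.5696214968²
eq3−eq2, eq3−eq1 (x²,y² cancel):
  -35.672·x − 15.502·y = -1205.166457
  -74.558·x + 12.322·y = -592.611275
det = -35.672·12.322 − -15.502·-74.558 = -1595.348500
x = (-1205.166457·12.322 − -15.502·-592.611275) / -1595.348500 = 15.066753
y = (-35.672·-592.611275 − -1205.166457·-74.558) / -1595.348500 = 43.072201

x=15.067 y=43.072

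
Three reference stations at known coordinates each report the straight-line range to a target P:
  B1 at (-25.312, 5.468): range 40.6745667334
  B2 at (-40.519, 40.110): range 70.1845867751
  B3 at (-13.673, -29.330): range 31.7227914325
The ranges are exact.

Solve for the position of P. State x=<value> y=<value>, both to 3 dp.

x=-45.391 y=-29.905

eq1: (x + 25.312)² + (y − 5.468)² = 40.6745667334²
eq2: (x + 40.519)² + (y − 40.110)² = 70.1845867751²
eq3: (x + 13.673)² + (y + 29.330)² = 31.7227914325²
eq3−eq1, eq3−eq2 (x²,y² cancel):
  -23.278·x + 69.596·y = -1024.688344
  -53.692·x + 138.880·y = -1716.139093
det = -23.278·138.880 − 69.596·-53.692 = 503.899792
x = (-1024.688344·138.880 − 69.596·-1716.139093) / 503.899792 = -45.390574
y = (-23.278·-1716.139093 − -1024.688344·-53.692) / 503.899792 = -29.905313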